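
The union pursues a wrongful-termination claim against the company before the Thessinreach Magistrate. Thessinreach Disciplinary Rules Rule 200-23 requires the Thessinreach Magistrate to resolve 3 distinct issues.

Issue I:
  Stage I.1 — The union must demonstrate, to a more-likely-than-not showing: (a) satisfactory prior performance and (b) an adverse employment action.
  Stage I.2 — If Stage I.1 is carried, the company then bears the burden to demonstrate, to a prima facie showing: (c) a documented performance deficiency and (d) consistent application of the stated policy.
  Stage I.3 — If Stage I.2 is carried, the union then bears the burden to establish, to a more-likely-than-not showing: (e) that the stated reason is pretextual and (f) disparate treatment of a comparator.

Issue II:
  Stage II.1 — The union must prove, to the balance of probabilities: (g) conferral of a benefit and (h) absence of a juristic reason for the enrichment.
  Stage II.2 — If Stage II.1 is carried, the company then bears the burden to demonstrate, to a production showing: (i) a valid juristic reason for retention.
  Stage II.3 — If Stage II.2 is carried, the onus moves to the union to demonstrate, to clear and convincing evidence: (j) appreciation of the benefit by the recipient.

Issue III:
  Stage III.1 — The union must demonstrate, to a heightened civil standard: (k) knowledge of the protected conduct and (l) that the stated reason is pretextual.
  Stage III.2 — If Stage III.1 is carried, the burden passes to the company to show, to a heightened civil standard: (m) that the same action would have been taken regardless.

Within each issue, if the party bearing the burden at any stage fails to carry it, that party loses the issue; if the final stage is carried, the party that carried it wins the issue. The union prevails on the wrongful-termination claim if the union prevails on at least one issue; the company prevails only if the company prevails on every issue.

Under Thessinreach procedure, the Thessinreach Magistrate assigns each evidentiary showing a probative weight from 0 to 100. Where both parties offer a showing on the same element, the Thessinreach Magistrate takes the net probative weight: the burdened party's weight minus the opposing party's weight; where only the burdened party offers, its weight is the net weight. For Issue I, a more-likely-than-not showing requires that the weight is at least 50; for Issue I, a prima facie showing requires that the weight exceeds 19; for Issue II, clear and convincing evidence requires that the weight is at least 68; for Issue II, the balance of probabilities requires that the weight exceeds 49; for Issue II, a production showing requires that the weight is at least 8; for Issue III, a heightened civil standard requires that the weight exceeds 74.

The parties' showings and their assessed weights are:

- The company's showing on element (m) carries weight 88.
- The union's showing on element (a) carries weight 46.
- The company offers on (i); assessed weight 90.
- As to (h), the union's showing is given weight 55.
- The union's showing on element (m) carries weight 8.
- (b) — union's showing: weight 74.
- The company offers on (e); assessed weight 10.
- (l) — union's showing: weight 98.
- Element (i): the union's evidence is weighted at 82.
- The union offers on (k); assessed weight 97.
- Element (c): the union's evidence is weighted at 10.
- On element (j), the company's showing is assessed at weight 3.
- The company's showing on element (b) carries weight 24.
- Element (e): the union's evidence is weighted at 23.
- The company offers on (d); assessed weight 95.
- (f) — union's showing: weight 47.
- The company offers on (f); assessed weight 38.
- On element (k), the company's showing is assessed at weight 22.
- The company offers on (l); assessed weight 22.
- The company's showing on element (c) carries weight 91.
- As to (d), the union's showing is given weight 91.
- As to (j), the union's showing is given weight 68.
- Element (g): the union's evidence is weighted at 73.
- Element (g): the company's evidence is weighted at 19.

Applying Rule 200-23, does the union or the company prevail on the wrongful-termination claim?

company

— Issue I —
Stage I.1 — burden on union; standard: a more-likely-than-not showing (weight is at least 50).
    (a): 46 < 50 [not met]
    (b): 74 − 24 = 50 ≥ 50 [met]
  Not every element is met, so the union fails to carry Stage I.1.
The company prevails on this issue.
— Issue II —
Stage II.1 — burden on union; standard: the balance of probabilities (weight exceeds 49).
    (g): 73 − 19 = 54 > 49 [met]
    (h): 55 > 49 [met]
  Stage II.1 is satisfied; the onus moves to the company.
Stage II.2 — burden on company; standard: a production showing (weight is at least 8).
    (i): 90 − 82 = 8 ≥ 8 [met]
  Stage II.2 is satisfied; the onus moves to the union.
Stage II.3 — burden on union; standard: clear and convincing evidence (weight is at least 68).
    (j): 68 − 3 = 65 < 68 [not met]
  Stage II.3 not carried; the union fails its burden.
The analysis ends at Stage II.3; the company prevails on this issue.
— Issue III —
Stage III.1 — burden on union; standard: a heightened civil standard (weight exceeds 74).
    (k): 97 − 22 = 75 > 74 [met]
    (l): 98 − 22 = 76 > 74 [met]
  All elements met. The burden passes to the company.
Stage III.2 — burden on company; standard: a heightened civil standard (weight exceeds 74).
    (m): 88 − 8 = 80 > 74 [met]
  All elements met at the final stage.
All stages carried — the company prevails on this issue.
Per-issue: Issue I → company; Issue II → company; Issue III → company. The union must prevail on at least one issue; overall, the company prevails.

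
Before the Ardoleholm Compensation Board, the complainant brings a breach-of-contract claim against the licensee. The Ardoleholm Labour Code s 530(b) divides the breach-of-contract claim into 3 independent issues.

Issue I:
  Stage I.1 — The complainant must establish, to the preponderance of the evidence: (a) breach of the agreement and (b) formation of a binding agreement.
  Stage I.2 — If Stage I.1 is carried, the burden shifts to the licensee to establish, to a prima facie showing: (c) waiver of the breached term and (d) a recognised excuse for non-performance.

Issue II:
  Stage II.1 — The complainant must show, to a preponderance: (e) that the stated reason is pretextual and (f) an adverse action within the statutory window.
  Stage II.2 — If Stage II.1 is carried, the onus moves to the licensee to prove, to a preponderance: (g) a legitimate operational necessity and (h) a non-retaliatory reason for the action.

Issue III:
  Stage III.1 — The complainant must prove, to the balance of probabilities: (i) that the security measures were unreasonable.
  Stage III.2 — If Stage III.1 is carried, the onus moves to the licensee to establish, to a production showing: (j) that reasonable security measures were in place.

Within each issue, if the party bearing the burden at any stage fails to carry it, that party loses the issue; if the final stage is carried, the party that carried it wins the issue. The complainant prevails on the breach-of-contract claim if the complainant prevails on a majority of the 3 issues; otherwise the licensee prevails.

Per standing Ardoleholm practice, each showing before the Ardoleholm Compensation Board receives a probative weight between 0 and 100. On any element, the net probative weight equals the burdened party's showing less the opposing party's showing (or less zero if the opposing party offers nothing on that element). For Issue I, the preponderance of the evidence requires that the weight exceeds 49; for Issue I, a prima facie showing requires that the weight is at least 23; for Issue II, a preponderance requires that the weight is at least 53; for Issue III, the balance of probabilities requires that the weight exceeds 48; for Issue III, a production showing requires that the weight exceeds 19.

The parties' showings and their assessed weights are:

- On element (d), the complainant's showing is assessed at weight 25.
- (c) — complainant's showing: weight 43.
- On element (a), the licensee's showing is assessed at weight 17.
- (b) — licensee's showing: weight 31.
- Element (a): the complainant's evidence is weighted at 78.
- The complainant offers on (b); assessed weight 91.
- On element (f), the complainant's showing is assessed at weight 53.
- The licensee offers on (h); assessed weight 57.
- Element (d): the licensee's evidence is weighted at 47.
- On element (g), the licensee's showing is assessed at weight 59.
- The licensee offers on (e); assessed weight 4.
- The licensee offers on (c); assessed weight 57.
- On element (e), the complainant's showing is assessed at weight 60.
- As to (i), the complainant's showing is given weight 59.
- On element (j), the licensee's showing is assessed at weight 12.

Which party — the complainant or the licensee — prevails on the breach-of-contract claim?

— Issue I —
At Stage I.1 the complainant must meet the preponderance of the evidence (weight exceeds 49): on (a) the weight is 78 less the opposing 17 gives net 61, > 49, so (a) meets the standard; on (b) the weight is 91 less the opposing 31 gives net 60, > 49, so (b) meets the standard.
  The complainant carries Stage I.1; the licensee now bears the burden.
At Stage I.2 the licensee must meet a prima facie showing (weight is at least 23): on (c) the weight is 57 less the opposing 43 gives net 14, which does not reach 23, so (c) does not meet the standard; on (d) the weight is 47 less the opposing 25 gives net 22, which does not reach 23, so (d) does not meet the standard.
  Stage I.2 not carried; the licensee fails its burden.
So the complainant prevails on this issue.
— Issue II —
At Stage II.1 the complainant must meet a preponderance (weight is at least 53): on (e) the weight is 60 less the opposing 4 gives net 56, ≥ 53, so (e) meets the standard; on (f) the weight is 53, which does reach 53, so (f) meets the standard.
  All elements met. The burden passes to the licensee.
At Stage II.2 the licensee must meet a preponderance (weight is at least 53): on (g) the weight is 59, which does reach 53, so (g) meets the standard; on (h) the weight is 57, ≥ 53, so (h) meets the standard.
  Stage II.2 carried; the final stage is satisfied.
Every stage carried; the licensee prevails on this issue.
— Issue III —
Stage III.1 — burden on complainant; standard: the balance of probabilities (weight exceeds 48).
    (i): 59 > 48 [met]
  Stage III.1 carried; the burden shifts to the licensee.
Stage III.2 — burden on licensee; standard: a production showing (weight exceeds 19).
    (j): 12 ≤ 19 [not met]
  Stage III.2 not carried; the licensee fails its burden.
The analysis ends at Stage III.2; the complainant prevails on this issue.
Per-issue: Issue I → complainant; Issue II → licensee; Issue III → complainant. The complainant must prevail on a majority of issues; overall, the complainant prevails.

complainant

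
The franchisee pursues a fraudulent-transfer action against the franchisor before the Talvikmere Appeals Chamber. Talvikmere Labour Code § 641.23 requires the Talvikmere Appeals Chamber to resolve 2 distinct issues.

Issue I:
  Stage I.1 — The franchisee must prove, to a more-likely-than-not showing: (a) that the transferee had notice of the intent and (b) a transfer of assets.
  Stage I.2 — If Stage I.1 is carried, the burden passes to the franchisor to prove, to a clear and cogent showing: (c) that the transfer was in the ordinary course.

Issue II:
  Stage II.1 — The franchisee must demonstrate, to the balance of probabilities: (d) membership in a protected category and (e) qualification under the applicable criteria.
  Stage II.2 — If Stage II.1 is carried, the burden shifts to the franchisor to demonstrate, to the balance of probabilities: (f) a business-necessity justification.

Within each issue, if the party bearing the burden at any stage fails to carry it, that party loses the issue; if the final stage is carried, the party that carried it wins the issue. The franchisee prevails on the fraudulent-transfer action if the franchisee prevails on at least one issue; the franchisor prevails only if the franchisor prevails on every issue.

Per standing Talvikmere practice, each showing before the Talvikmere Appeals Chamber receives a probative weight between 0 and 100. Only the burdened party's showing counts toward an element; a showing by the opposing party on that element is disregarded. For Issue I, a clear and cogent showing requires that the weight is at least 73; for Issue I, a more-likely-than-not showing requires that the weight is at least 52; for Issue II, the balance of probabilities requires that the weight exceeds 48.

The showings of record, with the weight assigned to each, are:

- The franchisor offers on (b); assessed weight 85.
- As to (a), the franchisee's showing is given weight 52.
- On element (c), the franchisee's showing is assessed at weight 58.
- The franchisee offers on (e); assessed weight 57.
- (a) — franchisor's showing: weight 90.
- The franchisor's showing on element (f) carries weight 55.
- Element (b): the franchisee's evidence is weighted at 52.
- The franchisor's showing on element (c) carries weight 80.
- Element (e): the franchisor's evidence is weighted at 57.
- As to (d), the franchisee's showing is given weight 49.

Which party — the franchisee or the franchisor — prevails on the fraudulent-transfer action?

franchisor

— Issue I —
Stage I.1 (franchisee, a more-likely-than-not showing, weight is at least 52): (a) 52 (franchisor's 90 disregarded) ≥ 52 — meets; (b) 52 (franchisor's 85 disregarded) ≥ 52 — meets.
  The franchisee carries Stage I.1; the franchisor now bears the burden.
Stage I.2 (franchisor, a clear and cogent showing, weight is at least 73): (c) 80 (franchisee's 58 disregarded) ≥ 73 — meets.
  The franchisor carries the last stage.
All stages carried — the franchisor prevails on this issue.
— Issue II —
At Stage II.1 the franchisee must meet the balance of probabilities (weight exceeds 48): on (d) the weight is 49, which does exceed 48, so (d) meets the standard; on (e) the weight is 57 (the franchisor's 57 is given no effect), which does exceed 48, so (e) meets the standard.
  All elements met. The burden passes to the franchisor.
At Stage II.2 the franchisor must meet the balance of probabilities (weight exceeds 48): on (f) the weight is 55, > 48, so (f) meets the standard.
  Stage II.2 carried; the final stage is satisfied.
All stages carried — the franchisor prevails on this issue.
Per-issue: Issue I → franchisor; Issue II → franchisor. The franchisee must prevail on at least one issue; overall, the franchisor prevails.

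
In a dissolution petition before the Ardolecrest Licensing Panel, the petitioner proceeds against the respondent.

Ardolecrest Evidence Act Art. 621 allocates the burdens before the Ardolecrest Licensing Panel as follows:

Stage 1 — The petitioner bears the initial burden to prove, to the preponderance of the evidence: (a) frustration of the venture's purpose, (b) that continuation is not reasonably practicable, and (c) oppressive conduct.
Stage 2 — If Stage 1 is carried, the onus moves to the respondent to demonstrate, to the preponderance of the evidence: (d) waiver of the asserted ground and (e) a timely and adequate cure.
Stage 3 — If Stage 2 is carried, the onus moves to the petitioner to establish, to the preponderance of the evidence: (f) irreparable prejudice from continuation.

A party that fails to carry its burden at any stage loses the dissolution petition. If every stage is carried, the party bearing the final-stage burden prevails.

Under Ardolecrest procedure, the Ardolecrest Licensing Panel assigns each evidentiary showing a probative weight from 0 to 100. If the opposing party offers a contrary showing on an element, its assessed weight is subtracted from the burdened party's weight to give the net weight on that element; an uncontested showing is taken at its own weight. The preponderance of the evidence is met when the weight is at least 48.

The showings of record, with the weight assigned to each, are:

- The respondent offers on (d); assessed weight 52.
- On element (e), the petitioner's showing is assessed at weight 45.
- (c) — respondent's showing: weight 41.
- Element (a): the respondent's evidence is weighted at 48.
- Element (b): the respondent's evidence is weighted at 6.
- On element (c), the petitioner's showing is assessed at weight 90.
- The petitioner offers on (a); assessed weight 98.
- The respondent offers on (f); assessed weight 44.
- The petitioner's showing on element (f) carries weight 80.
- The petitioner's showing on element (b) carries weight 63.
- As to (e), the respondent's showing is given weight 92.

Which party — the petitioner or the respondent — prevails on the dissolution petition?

petitioner

Stage 1 — burden on petitioner; standard: the preponderance of the evidence (weight is at least 48).
    (a): 98 − 48 = 50 ≥ 48 [met]
    (b): 63 − 6 = 57 ≥ 48 [met]
    (c): 90 − 41 = 49 ≥ 48 [met]
  Stage 1 carried; the burden shifts to the respondent.
Stage 2 — burden on respondent; standard: the preponderance of the evidence (weight is at least 48).
    (d): 52 ≥ 48 [met]
    (e): 92 − 45 = 47 < 48 [not met]
  Stage 2 not carried; the respondent fails its burden.
The analysis ends at Stage 2; the petitioner prevails.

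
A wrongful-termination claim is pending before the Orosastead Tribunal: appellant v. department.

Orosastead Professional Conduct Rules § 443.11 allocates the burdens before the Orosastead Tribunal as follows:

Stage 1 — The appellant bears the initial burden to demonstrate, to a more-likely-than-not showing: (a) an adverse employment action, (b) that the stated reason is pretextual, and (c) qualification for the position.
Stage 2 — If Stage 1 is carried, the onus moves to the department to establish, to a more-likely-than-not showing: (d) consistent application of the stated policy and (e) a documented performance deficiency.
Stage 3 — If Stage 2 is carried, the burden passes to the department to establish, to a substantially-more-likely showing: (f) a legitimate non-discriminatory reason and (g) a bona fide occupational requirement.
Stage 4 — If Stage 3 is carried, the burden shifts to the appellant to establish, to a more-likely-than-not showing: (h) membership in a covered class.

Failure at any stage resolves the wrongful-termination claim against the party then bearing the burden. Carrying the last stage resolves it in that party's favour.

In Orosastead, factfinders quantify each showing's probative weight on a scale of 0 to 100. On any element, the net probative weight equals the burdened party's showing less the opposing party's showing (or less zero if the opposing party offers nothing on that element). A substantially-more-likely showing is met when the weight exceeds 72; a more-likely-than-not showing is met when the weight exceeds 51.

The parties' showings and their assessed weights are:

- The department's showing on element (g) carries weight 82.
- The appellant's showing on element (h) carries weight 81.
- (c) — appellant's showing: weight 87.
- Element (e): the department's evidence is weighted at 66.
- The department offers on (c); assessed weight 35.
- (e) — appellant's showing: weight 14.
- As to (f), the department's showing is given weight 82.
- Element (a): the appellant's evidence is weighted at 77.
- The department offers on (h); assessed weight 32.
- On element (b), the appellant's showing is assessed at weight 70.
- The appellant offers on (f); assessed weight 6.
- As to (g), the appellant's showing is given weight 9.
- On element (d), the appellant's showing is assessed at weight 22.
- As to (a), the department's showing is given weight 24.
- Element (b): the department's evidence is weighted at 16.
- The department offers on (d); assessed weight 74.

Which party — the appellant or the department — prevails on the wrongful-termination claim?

department

Stage 1 (appellant, a more-likely-than-not showing, weight exceeds 51): (a) net 77−24=53 > 51 — meets; (b) net 70−16=54 > 51 — meets; (c) net 87−35=52 > 51 — meets.
  Stage 1 carried; the burden shifts to the department.
Stage 2 (department, a more-likely-than-not showing, weight exceeds 51): (d) net 74−22=52 > 51 — meets; (e) net 66−14=52 > 51 — meets.
  Stage 2 is satisfied; the department continues to bear the burden.
Stage 3 (department, a substantially-more-likely showing, weight exceeds 72): (f) net 82−6=76 > 72 — meets; (g) net 82−9=73 > 72 — meets.
  Stage 3 is satisfied; the onus moves to the appellant.
Stage 4 (appellant, a more-likely-than-not showing, weight exceeds 51): (h) net 81−32=49 ≤ 51 — fails.
  Stage 4 not carried; the appellant fails its burden.
So the department prevails.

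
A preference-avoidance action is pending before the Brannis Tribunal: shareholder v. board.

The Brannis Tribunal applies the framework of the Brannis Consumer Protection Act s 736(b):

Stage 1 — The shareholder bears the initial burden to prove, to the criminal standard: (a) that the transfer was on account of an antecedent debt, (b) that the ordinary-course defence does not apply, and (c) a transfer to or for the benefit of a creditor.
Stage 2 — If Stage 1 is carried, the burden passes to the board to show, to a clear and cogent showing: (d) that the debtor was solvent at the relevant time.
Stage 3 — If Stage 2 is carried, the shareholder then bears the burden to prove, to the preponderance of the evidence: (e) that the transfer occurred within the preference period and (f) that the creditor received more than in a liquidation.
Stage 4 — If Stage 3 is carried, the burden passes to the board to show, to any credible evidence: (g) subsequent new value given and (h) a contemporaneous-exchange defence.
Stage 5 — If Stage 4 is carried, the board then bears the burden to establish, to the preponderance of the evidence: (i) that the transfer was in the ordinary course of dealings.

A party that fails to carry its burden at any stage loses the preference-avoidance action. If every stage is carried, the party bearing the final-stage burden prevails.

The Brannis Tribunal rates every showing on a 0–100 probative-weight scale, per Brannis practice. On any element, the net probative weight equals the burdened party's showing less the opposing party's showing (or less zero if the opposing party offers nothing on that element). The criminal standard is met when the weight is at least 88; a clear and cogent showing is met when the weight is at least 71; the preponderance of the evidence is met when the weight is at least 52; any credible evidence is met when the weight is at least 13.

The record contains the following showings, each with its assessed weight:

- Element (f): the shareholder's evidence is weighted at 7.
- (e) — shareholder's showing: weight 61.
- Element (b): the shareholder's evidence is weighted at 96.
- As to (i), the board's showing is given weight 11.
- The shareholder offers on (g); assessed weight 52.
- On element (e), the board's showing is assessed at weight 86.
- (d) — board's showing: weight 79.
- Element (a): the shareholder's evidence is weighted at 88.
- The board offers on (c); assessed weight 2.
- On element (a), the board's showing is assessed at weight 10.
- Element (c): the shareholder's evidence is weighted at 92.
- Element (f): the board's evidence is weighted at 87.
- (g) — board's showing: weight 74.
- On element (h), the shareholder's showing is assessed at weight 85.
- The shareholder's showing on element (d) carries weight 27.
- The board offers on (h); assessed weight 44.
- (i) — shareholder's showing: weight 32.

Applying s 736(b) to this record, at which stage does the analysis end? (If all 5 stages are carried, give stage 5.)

Stage 1 (shareholder, the criminal standard, weight is at least 88): (a) net 88−10=78 < 88 — fails; (b) 96 ≥ 88 — meets; (c) net 92−2=90 ≥ 88 — meets.
  The shareholder does not carry Stage 1.
The analysis ends at Stage 1; the board prevails.

stage 1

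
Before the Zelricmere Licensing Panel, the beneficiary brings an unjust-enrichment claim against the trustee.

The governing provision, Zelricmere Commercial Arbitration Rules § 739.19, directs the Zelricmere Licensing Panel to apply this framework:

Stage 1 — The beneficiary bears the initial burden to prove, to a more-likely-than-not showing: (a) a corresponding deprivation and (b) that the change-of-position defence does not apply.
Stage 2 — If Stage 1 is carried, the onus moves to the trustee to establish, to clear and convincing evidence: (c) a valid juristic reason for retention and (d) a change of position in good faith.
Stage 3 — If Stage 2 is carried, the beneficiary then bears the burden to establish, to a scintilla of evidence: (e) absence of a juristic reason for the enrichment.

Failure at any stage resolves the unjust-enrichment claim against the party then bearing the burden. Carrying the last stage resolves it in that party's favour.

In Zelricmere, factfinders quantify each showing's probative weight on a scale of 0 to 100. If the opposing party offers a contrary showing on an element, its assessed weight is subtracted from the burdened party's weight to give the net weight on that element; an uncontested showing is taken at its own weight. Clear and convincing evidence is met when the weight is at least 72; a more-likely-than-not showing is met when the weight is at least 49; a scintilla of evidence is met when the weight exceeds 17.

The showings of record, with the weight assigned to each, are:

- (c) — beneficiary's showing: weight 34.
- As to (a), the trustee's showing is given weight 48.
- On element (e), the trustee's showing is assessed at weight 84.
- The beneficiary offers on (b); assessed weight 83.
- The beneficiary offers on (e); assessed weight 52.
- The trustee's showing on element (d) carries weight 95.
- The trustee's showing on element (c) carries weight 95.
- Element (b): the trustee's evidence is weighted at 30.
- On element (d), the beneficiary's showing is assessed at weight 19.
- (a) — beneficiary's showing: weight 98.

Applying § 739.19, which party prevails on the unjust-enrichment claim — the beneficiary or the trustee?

beneficiary

At Stage 1 the beneficiary must meet a more-likely-than-not showing (weight is at least 49): on (a) the weight is 98 less the opposing 48 gives net 50, which does reach 49, so (a) meets the standard; on (b) the weight is 83 less the opposing 30 gives net 53, which does reach 49, so (b) meets the standard.
  Stage 1 carried; the burden shifts to the trustee.
At Stage 2 the trustee must meet clear and convincing evidence (weight is at least 72): on (c) the weight is 95 less the opposing 34 gives net 61, which does not reach 72, so (c) does not meet the standard; on (d) the weight is 95 less the opposing 19 gives net 76, ≥ 72, so (d) meets the standard.
  Not every element is met, so the trustee fails to carry Stage 2.
So the beneficiary prevails.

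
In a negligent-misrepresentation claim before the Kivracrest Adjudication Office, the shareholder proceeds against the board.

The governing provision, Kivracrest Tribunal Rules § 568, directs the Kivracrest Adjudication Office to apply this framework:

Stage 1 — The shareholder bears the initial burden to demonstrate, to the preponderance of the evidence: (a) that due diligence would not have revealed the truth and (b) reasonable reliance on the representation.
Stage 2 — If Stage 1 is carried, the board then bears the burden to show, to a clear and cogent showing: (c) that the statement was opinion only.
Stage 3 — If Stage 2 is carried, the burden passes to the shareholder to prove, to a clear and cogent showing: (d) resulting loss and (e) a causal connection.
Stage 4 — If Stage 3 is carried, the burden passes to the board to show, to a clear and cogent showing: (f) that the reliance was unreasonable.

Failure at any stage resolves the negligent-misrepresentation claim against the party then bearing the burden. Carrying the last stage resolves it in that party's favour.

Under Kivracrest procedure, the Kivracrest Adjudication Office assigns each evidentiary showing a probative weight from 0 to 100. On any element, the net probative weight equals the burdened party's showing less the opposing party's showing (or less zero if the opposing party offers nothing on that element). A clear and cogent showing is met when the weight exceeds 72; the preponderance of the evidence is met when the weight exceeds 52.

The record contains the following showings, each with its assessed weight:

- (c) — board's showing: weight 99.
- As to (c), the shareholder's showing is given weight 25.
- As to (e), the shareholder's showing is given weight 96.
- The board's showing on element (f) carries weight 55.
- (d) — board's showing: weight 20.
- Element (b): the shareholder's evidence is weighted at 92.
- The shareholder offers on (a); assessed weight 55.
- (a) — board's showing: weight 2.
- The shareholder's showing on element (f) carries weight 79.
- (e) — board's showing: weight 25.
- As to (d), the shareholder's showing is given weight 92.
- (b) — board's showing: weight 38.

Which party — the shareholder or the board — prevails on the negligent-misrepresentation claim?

board

Stage 1 (shareholder, the preponderance of the evidence, weight exceeds 52): (a) net 55−2=53 > 52 — meets; (b) net 92−38=54 > 52 — meets.
  The shareholder carries Stage 1; the board now bears the burden.
Stage 2 (board, a clear and cogent showing, weight exceeds 72): (c) net 99−25=74 > 72 — meets.
  Stage 2 is satisfied; the onus moves to the shareholder.
Stage 3 (shareholder, a clear and cogent showing, weight exceeds 72): (d) net 92−20=72 ≤ 72 — fails; (e) net 96−25=71 ≤ 72 — fails.
  The shareholder does not carry Stage 3.
The analysis ends at Stage 3; the board prevails.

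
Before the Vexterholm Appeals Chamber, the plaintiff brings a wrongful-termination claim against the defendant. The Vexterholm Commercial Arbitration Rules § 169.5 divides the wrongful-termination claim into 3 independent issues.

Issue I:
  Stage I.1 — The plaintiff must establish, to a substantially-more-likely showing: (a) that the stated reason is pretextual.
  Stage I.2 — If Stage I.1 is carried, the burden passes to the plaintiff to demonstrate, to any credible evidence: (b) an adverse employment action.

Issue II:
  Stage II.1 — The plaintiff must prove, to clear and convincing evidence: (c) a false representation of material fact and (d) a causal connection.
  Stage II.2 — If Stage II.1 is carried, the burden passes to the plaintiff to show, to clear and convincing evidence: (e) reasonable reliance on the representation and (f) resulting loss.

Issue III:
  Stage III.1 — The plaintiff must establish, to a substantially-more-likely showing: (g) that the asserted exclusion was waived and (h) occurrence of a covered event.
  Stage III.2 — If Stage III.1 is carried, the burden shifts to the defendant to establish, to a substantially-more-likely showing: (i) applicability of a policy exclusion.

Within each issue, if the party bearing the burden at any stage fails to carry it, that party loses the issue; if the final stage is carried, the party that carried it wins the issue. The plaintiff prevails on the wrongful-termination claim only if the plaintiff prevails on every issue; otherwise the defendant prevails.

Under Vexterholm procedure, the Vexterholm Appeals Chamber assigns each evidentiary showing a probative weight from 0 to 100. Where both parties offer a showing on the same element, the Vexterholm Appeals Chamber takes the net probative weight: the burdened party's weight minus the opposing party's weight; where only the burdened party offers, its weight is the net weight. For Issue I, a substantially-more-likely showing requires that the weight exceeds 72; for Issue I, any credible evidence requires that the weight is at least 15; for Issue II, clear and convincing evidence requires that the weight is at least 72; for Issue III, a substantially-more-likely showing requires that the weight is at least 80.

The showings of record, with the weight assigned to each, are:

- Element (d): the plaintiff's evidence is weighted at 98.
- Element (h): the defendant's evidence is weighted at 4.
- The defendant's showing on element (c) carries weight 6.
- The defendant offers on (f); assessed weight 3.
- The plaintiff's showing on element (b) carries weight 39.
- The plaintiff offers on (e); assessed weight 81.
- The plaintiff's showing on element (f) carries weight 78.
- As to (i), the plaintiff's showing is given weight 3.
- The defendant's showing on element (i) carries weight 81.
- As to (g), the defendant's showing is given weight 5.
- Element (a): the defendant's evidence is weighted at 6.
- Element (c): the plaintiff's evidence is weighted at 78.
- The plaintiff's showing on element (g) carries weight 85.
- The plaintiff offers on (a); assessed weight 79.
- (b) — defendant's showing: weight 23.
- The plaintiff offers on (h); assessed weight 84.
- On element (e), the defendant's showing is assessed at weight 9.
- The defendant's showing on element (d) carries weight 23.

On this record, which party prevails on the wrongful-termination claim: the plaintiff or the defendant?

— Issue I —
Stage I.1 (plaintiff, a substantially-more-likely showing, weight exceeds 72): (a) net 79−6=73 > 72 — meets.
  Stage I.1 carried; the burden remains with the plaintiff.
Stage I.2 (plaintiff, any credible evidence, weight is at least 15): (b) net 39−23=16 ≥ 15 — meets.
  All elements met at the final stage.
All stages carried — the plaintiff prevails on this issue.
— Issue II —
Stage II.1 — burden on plaintiff; standard: clear and convincing evidence (weight is at least 72).
    (c): 78 − 6 = 72 ≥ 72 [met]
    (d): 98 − 23 = 75 ≥ 72 [met]
  All elements met. The plaintiff retains the burden for Stage II.2.
Stage II.2 — burden on plaintiff; standard: clear and convincing evidence (weight is at least 72).
    (e): 81 − 9 = 72 ≥ 72 [met]
    (f): 78 − 3 = 75 ≥ 72 [met]
  All elements met at the final stage.
With every stage satisfied, the plaintiff prevails on this issue.
— Issue III —
Stage III.1 — burden on plaintiff; standard: a substantially-more-likely showing (weight is at least 80).
    (g): 85 − 5 = 80 ≥ 80 [met]
    (h): 84 − 4 = 80 ≥ 80 [met]
  Stage III.1 is satisfied; the onus moves to the defendant.
Stage III.2 — burden on defendant; standard: a substantially-more-likely showing (weight is at least 80).
    (i): 81 − 3 = 78 < 80 [not met]
  Not every element is met, so the defendant fails to carry Stage III.2.
So the plaintiff prevails on this issue.
Per-issue: Issue I → plaintiff; Issue II → plaintiff; Issue III → plaintiff. The plaintiff must prevail on every issue; overall, the plaintiff prevails.

plaintiff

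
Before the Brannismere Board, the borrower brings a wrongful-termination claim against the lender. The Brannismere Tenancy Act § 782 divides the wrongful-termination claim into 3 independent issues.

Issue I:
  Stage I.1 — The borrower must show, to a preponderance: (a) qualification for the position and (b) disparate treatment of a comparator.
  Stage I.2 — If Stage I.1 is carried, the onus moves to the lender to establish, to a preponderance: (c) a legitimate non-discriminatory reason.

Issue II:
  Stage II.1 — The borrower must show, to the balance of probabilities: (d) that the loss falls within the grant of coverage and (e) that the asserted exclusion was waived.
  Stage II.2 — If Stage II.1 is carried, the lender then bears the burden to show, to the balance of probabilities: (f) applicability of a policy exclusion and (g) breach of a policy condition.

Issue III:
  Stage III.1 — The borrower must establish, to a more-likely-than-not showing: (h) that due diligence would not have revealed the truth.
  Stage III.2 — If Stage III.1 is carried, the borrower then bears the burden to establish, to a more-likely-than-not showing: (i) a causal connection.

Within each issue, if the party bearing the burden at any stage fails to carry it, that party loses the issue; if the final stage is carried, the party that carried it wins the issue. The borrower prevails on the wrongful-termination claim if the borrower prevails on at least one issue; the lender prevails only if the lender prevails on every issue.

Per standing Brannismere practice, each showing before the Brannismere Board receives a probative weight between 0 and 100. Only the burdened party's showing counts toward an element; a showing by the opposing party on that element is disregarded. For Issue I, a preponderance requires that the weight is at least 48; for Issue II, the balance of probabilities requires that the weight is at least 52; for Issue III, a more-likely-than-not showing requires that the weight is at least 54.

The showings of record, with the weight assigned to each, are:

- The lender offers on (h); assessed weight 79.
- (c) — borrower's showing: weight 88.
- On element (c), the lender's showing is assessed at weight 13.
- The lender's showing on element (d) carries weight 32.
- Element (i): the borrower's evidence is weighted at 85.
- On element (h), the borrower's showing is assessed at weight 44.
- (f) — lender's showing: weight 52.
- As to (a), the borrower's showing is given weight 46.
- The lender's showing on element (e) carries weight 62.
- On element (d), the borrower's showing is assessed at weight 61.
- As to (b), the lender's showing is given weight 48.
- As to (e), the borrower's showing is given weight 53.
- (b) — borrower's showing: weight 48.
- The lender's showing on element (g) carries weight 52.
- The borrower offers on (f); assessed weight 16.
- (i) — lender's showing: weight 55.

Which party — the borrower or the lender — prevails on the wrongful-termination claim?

— Issue I —
Stage I.1 — burden on borrower; standard: a preponderance (weight is at least 48).
    (a): 46 < 48 [not met]
    (b): 48 (lender's 48 disregarded) ≥ 48 [met]
  The borrower does not carry Stage I.1.
The analysis ends at Stage I.1; the lender prevails on this issue.
— Issue II —
Stage II.1 (borrower, the balance of probabilities, weight is at least 52): (d) 61 (lender's 32 disregarded) ≥ 52 — meets; (e) 53 (lender's 62 disregarded) ≥ 52 — meets.
  All elements met. The burden passes to the lender.
Stage II.2 (lender, the balance of probabilities, weight is at least 52): (f) 52 (borrower's 16 disregarded) ≥ 52 — meets; (g) 52 ≥ 52 — meets.
  The lender carries the last stage.
Every stage carried; the lender prevails on this issue.
— Issue III —
Stage III.1 (borrower, a more-likely-than-not showing, weight is at least 54): (h) 44 (lender's 79 disregarded) < 54 — fails.
  The borrower does not carry Stage III.1.
The lender prevails on this issue.
Per-issue: Issue I → lender; Issue II → lender; Issue III → lender. The borrower must prevail on at least one issue; overall, the lender prevails.

lender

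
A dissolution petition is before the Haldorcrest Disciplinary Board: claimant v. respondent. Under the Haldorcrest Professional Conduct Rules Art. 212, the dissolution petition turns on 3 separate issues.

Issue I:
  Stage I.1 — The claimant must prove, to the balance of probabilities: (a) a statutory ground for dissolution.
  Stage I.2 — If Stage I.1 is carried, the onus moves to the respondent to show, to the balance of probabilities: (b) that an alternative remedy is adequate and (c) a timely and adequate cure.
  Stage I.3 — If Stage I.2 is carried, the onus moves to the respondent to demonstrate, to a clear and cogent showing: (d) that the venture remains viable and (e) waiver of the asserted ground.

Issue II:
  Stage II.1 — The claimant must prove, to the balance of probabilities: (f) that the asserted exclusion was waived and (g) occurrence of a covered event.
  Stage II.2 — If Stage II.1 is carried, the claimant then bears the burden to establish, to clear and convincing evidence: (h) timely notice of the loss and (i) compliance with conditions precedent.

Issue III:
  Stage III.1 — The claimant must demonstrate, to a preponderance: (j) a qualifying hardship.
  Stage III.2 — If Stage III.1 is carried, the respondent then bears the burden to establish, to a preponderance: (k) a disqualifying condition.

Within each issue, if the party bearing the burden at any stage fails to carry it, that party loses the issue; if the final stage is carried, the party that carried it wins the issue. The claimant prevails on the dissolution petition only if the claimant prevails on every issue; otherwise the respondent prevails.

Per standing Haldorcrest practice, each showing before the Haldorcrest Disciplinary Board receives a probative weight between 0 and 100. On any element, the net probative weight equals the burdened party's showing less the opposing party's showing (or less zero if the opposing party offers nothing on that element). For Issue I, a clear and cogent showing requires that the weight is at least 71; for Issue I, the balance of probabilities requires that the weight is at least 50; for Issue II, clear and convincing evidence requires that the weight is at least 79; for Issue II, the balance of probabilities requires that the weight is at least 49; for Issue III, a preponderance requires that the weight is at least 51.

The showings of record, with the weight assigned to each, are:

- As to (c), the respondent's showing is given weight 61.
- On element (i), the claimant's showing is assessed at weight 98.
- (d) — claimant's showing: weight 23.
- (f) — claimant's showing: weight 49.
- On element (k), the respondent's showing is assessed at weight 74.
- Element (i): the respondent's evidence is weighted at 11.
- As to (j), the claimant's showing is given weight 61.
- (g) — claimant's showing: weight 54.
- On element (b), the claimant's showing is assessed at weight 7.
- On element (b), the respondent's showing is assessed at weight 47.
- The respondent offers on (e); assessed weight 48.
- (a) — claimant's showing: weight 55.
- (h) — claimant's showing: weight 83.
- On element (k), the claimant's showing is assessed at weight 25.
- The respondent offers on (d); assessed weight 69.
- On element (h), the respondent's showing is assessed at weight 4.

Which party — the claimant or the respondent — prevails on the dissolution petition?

— Issue I —
Stage I.1 — burden on claimant; standard: the balance of probabilities (weight is at least 50).
    (a): 55 ≥ 50 [met]
  The claimant carries Stage I.1; the respondent now bears the burden.
Stage I.2 — burden on respondent; standard: the balance of probabilities (weight is at least 50).
    (b): 47 − 7 = 40 < 50 [not met]
    (c): 61 ≥ 50 [met]
  The respondent does not carry Stage I.2.
So the claimant prevails on this issue.
— Issue II —
Stage II.1 (claimant, the balance of probabilities, weight is at least 49): (f) 49 ≥ 49 — meets; (g) 54 ≥ 49 — meets.
  Stage II.1 carried; the burden remains with the claimant.
Stage II.2 (claimant, clear and convincing evidence, weight is at least 79): (h) net 83−4=79 ≥ 79 — meets; (i) net 98−11=87 ≥ 79 — meets.
  Stage II.2 carried; the final stage is satisfied.
Every stage carried; the claimant prevails on this issue.
— Issue III —
At Stage III.1 the claimant must meet a preponderance (weight is at least 51): on (j) the weight is 61, ≥ 51, so (j) meets the standard.
  Stage III.1 carried; the burden shifts to the respondent.
At Stage III.2 the respondent must meet a preponderance (weight is at least 51): on (k) the weight is 74 less the opposing 25 gives net 49, < 51, so (k) does not meet the standard.
  The respondent does not carry Stage III.2.
The analysis ends at Stage III.2; the claimant prevails on this issue.
Per-issue: Issue I → claimant; Issue II → claimant; Issue III → claimant. The claimant must prevail on every issue; overall, the claimant prevails.

claimant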